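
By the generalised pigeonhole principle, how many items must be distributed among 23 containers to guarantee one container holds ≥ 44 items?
n = (44 − 1)·23 + 1 = 990

By the generalised pigeonhole principle, to guarantee some box contains ≥ r objects we need more than (r − 1) · k objects total. Threshold: n = (r − 1) · k + 1. With r = 44 and k = 23: n = 43 · 23 + 1 = 989 + 1 = 990. For n = 989 = 43 · 23, we can put exactly 43 objects in every box, avoiding 44 in any single one — so 990 is tight.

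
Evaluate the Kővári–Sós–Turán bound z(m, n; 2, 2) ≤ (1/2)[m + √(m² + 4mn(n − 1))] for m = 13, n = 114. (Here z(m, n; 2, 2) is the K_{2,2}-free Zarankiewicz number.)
z(13, 114; 2, 2) ≤ (1/2)[13 + √(13² + 4·13·114·113)] = (1/2)[13 + √670033] = 415.7777

Kővári–Sós–Turán: let r_1, ..., r_13 be the row sums and z = Σ r_i the total number of 1s. Each pair of columns can share at most one row with both entries 1 (else a 2×2 all-ones block appears), so Σ_i C(r_i, 2) ≤ C(114, 2) = 6441. By convexity Σ_i C(r_i, 2) ≥ 13·C(z/13, 2) = z(z − 13)/(2·13), giving z² − 13z − 13·114·113 ≤ 0 and hence z ≤ (1/2)[13 + √(169 + 4·167466)] = (1/2)[13 + √670033] ≈ (1/2)(13 + 818.5554) = 415.7777.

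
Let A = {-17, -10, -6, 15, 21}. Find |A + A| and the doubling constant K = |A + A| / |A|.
K = |A + A| / |A| = 15/5 = 3

Enumerate A + A = {a + b : a, b ∈ A}. With |A| = 5, there are |A|^2 = 25 ordered sum pairs; collecting distinct values, A + A = {-34, -27, -23, -20, -16, -12, -2, 4, 5, 9, 11, 15, 30, 36, 42}, so |A + A| = 15. Thus K = 15/5 = 3. For comparison, the minimum possible |A + A| over all 5-element sets is 2·5 − 1 = 9 (so min K = 9/5), attained only by arithmetic progressions.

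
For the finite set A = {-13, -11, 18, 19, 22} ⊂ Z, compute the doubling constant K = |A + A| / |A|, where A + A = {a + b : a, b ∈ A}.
K = |A + A| / |A| = 15/5 = 3

Enumerate A + A = {a + b : a, b ∈ A}. With |A| = 5, there are |A|^2 = 25 ordered sum pairs; collecting distinct values, A + A = {-26, -24, -22, 5, 6, 7, 8, 9, 11, 36, 37, 38, 40, 41, 44}, so |A + A| = 15. Thus K = 15/5 = 3. For comparison, the minimum possible |A + A| over all 5-element sets is 2·5 − 1 = 9 (so min K = 9/5), attained only by arithmetic progressions.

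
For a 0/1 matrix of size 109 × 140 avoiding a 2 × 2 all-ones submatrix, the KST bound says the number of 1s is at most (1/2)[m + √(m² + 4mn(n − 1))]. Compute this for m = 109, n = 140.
z(109, 140; 2, 2) ≤ (1/2)[109 + √(109² + 4·109·140·139)] = (1/2)[109 + √8496441] = 1511.9328

Kővári–Sós–Turán: let r_1, ..., r_109 be the row sums and z = Σ r_i the total number of 1s. Each pair of columns can share at most one row with both entries 1 (else a 2×2 all-ones block appears), so Σ_i C(r_i, 2) ≤ C(140, 2) = 9730. By convexity Σ_i C(r_i, 2) ≥ 109·C(z/109, 2) = z(z − 109)/(2·109), giving z² − 109z − 109·140·139 ≤ 0 and hence z ≤ (1/2)[109 + √(11881 + 4·2121140)] = (1/2)[109 + √8496441] ≈ (1/2)(109 + 2914.8655) = 1511.9328.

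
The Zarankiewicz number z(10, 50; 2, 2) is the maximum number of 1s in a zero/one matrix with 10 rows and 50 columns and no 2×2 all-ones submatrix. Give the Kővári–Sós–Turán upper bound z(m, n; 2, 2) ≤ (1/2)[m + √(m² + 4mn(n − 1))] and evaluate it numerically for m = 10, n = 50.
z(10, 50; 2, 2) ≤ (1/2)[10 + √(10² + 4·10·50·49)] = (1/2)[10 + √98100] = 161.6046

Kővári–Sós–Turán: let r_1, ..., r_10 be the row sums and z = Σ r_i the total number of 1s. Each pair of columns can share at most one row with both entries 1 (else a 2×2 all-ones block appears), so Σ_i C(r_i, 2) ≤ C(50, 2) = 1225. By convexity Σ_i C(r_i, 2) ≥ 10·C(z/10, 2) = z(z − 10)/(2·10), giving z² − 10z − 10·50·49 ≤ 0 and hence z ≤ (1/2)[10 + √(100 + 4·24500)] = (1/2)[10 + √98100] ≈ (1/2)(10 + 313.2092) = 161.6046.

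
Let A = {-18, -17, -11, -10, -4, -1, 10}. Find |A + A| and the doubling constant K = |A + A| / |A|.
K = |A + A| / |A| = 24/7

Enumerate A + A = {a + b : a, b ∈ A}. With |A| = 7, there are |A|^2 = 49 ordered sum pairs; collecting distinct values, A + A = {-36, -35, -34, -29, -28, -27, -22, -21, -20, -19, -18, -15, -14, -12, -11, -8, -7, -5, -2, -1, 0, 6, 9, 20}, so |A + A| = 24. Thus K = 24/7. For comparison, the minimum possible |A + A| over all 7-element sets is 2·7 − 1 = 13 (so min K = 13/7), attained only by arithmetic progressions.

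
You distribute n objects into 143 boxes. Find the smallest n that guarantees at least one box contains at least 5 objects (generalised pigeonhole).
n = (5 − 1)·143 + 1 = 573

By the generalised pigeonhole principle, to guarantee some box contains ≥ r objects we need more than (r − 1) · k objects total. Threshold: n = (r − 1) · k + 1. With r = 5 and k = 143: n = 4 · 143 + 1 = 572 + 1 = 573. For n = 572 = 4 · 143, we can put exactly 4 objects in every box, avoiding 5 in any single one — so 573 is tight.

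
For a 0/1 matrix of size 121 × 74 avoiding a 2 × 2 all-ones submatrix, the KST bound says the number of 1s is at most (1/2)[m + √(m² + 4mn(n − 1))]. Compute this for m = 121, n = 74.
z(121, 74; 2, 2) ≤ (1/2)[121 + √(121² + 4·121·74·73)] = (1/2)[121 + √2629209] = 871.2418

Kővári–Sós–Turán: let r_1, ..., r_121 be the row sums and z = Σ r_i the total number of 1s. Each pair of columns can share at most one row with both entries 1 (else a 2×2 all-ones block appears), so Σ_i C(r_i, 2) ≤ C(74, 2) = 2701. By convexity Σ_i C(r_i, 2) ≥ 121·C(z/121, 2) = z(z − 121)/(2·121), giving z² − 121z − 121·74·73 ≤ 0 and hence z ≤ (1/2)[121 + √(14641 + 4·653642)] = (1/2)[121 + √2629209] ≈ (1/2)(121 + 1621.4836) = 871.2418.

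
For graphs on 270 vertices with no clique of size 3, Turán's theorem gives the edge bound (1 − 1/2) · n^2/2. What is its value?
Turán density bound = (1/2) · 270^2/2 = 18225

Turán's theorem: ex(n, K_{r+1}) is achieved by the complete r-partite Turán graph T(n, r) with parts as balanced as possible, and is at most (1 − 1/r) · n^2/2. For r = 2, n = 270: the density bound is (1/2) · 72900/2 = 18225. Since 2 ∣ 270, the Turán graph T(270, 2) has parts of equal size 135, and its edge count e(T(270, 2)) = 18225 attains the density bound exactly.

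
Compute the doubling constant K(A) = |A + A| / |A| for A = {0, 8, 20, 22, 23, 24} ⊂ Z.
K = |A + A| / |A| = 19/6

Enumerate A + A = {a + b : a, b ∈ A}. With |A| = 6, there are |A|^2 = 36 ordered sum pairs; collecting distinct values, A + A = {0, 8, 16, 20, 22, 23, 24, 28, 30, 31, 32, 40, 42, 43, 44, 45, 46, 47, 48}, so |A + A| = 19. Thus K = 19/6. For comparison, the minimum possible |A + A| over all 6-element sets is 2·6 − 1 = 11 (so min K = 11/6), attained only by arithmetic progressions.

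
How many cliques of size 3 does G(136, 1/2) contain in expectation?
E[# K_3] = C(136, 3) · (1/2)^C(3, 2) = 410040 / 2^3 = 51255

For each 3-subset S of vertices (there are C(136, 3) = 410040 such S), let X_S = 1 if S induces a K_3 (all C(3, 2) = 3 edges present). Then P(X_S = 1) = (1/2)^3 = 1/8. By linearity of expectation, E[# K_3] = C(136, 3) · (1/2)^3 = 410040 / 8 = 51255.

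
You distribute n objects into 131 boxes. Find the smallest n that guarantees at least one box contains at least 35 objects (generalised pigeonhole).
n = (35 − 1)·131 + 1 = 4455

By the generalised pigeonhole principle, to guarantee some box contains ≥ r objects we need more than (r − 1) · k objects total. Threshold: n = (r − 1) · k + 1. With r = 35 and k = 131: n = 34 · 131 + 1 = 4454 + 1 = 4455. For n = 4454 = 34 · 131, we can put exactly 34 objects in every box, avoiding 35 in any single one — so 4455 is tight.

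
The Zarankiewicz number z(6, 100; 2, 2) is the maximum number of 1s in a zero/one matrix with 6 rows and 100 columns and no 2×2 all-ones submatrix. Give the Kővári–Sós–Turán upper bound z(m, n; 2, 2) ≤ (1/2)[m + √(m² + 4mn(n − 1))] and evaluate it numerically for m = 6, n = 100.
z(6, 100; 2, 2) ≤ (1/2)[6 + √(6² + 4·6·100·99)] = (1/2)[6 + √237636] = 246.7396

Kővári–Sós–Turán: let r_1, ..., r_6 be the row sums and z = Σ r_i the total number of 1s. Each pair of columns can share at most one row with both entries 1 (else a 2×2 all-ones block appears), so Σ_i C(r_i, 2) ≤ C(100, 2) = 4950. By convexity Σ_i C(r_i, 2) ≥ 6·C(z/6, 2) = z(z − 6)/(2·6), giving z² − 6z − 6·100·99 ≤ 0 and hence z ≤ (1/2)[6 + √(36 + 4·59400)] = (1/2)[6 + √237636] ≈ (1/2)(6 + 487.4792) = 246.7396.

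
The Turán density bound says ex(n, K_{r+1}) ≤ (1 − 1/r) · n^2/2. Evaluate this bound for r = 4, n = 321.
Turán density bound = (3/4) · 321^2/2 = 309123/8 ≈ 38640.375

Turán's theorem: ex(n, K_{r+1}) is achieved by the complete r-partite Turán graph T(n, r) with parts as balanced as possible, and is at most (1 − 1/r) · n^2/2. For r = 4, n = 321: the density bound is (3/4) · 103041/2 = 309123/8 ≈ 38640.375. The integer-valued extremum is e(T(321, 4)) = 38640, which is strictly less than the density bound 309123/8 since 4 ∤ 321 (the parts of T(321, 4) cannot all be equal).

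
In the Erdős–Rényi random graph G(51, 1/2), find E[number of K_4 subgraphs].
E[# K_4] = C(51, 4) · (1/2)^C(4, 2) = 249900 / 2^6 = 62475/16 = 3904.6875

For each 4-subset S of vertices (there are C(51, 4) = 249900 such S), let X_S = 1 if S induces a K_4 (all C(4, 2) = 6 edges present). Then P(X_S = 1) = (1/2)^6 = 1/64. By linearity of expectation, E[# K_4] = C(51, 4) · (1/2)^6 = 249900 / 64 = 62475/16 = 3904.6875.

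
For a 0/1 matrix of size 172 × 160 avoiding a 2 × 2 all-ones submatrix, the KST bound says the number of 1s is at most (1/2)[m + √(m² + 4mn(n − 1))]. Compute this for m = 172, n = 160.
z(172, 160; 2, 2) ≤ (1/2)[172 + √(172² + 4·172·160·159)] = (1/2)[172 + √17532304] = 2179.5797

Kővári–Sós–Turán: let r_1, ..., r_172 be the row sums and z = Σ r_i the total number of 1s. Each pair of columns can share at most one row with both entries 1 (else a 2×2 all-ones block appears), so Σ_i C(r_i, 2) ≤ C(160, 2) = 12720. By convexity Σ_i C(r_i, 2) ≥ 172·C(z/172, 2) = z(z − 172)/(2·172), giving z² − 172z − 172·160·159 ≤ 0 and hence z ≤ (1/2)[172 + √(29584 + 4·4375680)] = (1/2)[172 + √17532304] ≈ (1/2)(172 + 4187.1594) = 2179.5797.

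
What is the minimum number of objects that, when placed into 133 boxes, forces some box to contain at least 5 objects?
n = (5 − 1)·133 + 1 = 533

By the generalised pigeonhole principle, to guarantee some box contains ≥ r objects we need more than (r − 1) · k objects total. Threshold: n = (r − 1) · k + 1. With r = 5 and k = 133: n = 4 · 133 + 1 = 532 + 1 = 533. For n = 532 = 4 · 133, we can put exactly 4 objects in every box, avoiding 5 in any single one — so 533 is tight.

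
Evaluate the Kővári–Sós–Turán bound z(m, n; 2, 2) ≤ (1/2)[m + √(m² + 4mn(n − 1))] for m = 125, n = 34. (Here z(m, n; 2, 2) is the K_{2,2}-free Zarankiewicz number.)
z(125, 34; 2, 2) ≤ (1/2)[125 + √(125² + 4·125·34·33)] = (1/2)[125 + √576625] = 442.1791

Kővári–Sós–Turán: let r_1, ..., r_125 be the row sums and z = Σ r_i the total number of 1s. Each pair of columns can share at most one row with both entries 1 (else a 2×2 all-ones block appears), so Σ_i C(r_i, 2) ≤ C(34, 2) = 561. By convexity Σ_i C(r_i, 2) ≥ 125·C(z/125, 2) = z(z − 125)/(2·125), giving z² − 125z − 125·34·33 ≤ 0 and hence z ≤ (1/2)[125 + √(15625 + 4·140250)] = (1/2)[125 + √576625] ≈ (1/2)(125 + 759.3583) = 442.1791.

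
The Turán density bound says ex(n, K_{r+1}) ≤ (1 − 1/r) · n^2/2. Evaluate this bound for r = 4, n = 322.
Turán density bound = (3/4) · 322^2/2 = 77763/2 ≈ 38881.5

Turán's theorem: ex(n, K_{r+1}) is achieved by the complete r-partite Turán graph T(n, r) with parts as balanced as possible, and is at most (1 − 1/r) · n^2/2. For r = 4, n = 322: the density bound is (3/4) · 103684/2 = 77763/2 ≈ 38881.5. The integer-valued extremum is e(T(322, 4)) = 38881, which is strictly less than the density bound 77763/2 since 4 ∤ 322 (the parts of T(322, 4) cannot all be equal).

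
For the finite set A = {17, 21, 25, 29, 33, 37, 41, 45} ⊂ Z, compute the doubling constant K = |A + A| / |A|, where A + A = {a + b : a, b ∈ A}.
K = |A + A| / |A| = 15/8

Enumerate A + A = {a + b : a, b ∈ A}. With |A| = 8, there are |A|^2 = 64 ordered sum pairs; collecting distinct values, A + A = {34, 38, 42, 46, 50, 54, 58, 62, 66, 70, 74, 78, 82, 86, 90}, so |A + A| = 15. Thus K = 15/8. Here |A + A| = 2|A| − 1 = 15, the minimum possible — so K = 15/8 is minimal, which holds iff A is an arithmetic progression.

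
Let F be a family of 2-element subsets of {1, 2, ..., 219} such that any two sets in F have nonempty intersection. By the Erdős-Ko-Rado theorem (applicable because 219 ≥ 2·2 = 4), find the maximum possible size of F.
max |F| = C(218, 1) = 218

The Erdős-Ko-Rado theorem states: for n ≥ 2k, an intersecting family of k-subsets of an n-element set has size at most C(n − 1, k − 1), with equality for 'star' families {A ⊆ [n] : |A| = k, i ∈ A} (fix an element i). For n = 219, k = 2: C(218, 1) = 218.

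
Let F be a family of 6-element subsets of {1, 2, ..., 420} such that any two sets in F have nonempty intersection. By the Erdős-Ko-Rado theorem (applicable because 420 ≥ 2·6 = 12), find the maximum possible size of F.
max |F| = C(419, 5) = 105071889208

The Erdős-Ko-Rado theorem states: for n ≥ 2k, an intersecting family of k-subsets of an n-element set has size at most C(n − 1, k − 1), with equality for 'star' families {A ⊆ [n] : |A| = k, i ∈ A} (fix an element i). For n = 420, k = 6: C(419, 5) = 105071889208.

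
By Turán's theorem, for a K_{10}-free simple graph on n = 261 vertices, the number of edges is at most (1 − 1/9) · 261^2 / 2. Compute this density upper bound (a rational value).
Turán density bound = (8/9) · 261^2/2 = 30276

Turán's theorem: ex(n, K_{r+1}) is achieved by the complete r-partite Turán graph T(n, r) with parts as balanced as possible, and is at most (1 − 1/r) · n^2/2. For r = 9, n = 261: the density bound is (8/9) · 68121/2 = 30276. Since 9 ∣ 261, the Turán graph T(261, 9) has parts of equal size 29, and its edge count e(T(261, 9)) = 30276 attains the density bound exactly.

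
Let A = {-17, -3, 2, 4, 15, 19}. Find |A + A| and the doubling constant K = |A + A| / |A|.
K = |A + A| / |A| = 21/6 = 7/2

Enumerate A + A = {a + b : a, b ∈ A}. With |A| = 6, there are |A|^2 = 36 ordered sum pairs; collecting distinct values, A + A = {-34, -20, -15, -13, -6, -2, -1, 1, 2, 4, 6, 8, 12, 16, 17, 19, 21, 23, 30, 34, 38}, so |A + A| = 21. Thus K = 21/6 = 7/2. For comparison, the minimum possible |A + A| over all 6-element sets is 2·6 − 1 = 11 (so min K = 11/6), attained only by arithmetic progressions.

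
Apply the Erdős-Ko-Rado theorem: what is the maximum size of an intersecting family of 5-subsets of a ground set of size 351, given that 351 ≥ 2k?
max |F| = C(350, 4) = 614597725

The Erdős-Ko-Rado theorem states: for n ≥ 2k, an intersecting family of k-subsets of an n-element set has size at most C(n − 1, k − 1), with equality for 'star' families {A ⊆ [n] : |A| = k, i ∈ A} (fix an element i). For n = 351, k = 5: C(350, 4) = 614597725.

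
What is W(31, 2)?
W(31, 2) = 31 + 1 = 32

A 2-term AP is any pair of integers, so a monochromatic 2-AP exists iff some colour is used at least twice. With 31 colours, the colouring i ↦ i on {1, ..., 31} uses each colour once, avoiding any monochromatic pair, so W(31, 2) > 31. For {1, ..., 32}, pigeonhole forces two integers of the same colour, which form a monochromatic 2-AP. Hence W(31, 2) = 32.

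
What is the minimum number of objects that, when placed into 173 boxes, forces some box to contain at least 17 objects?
n = (17 − 1)·173 + 1 = 2769

By the generalised pigeonhole principle, to guarantee some box contains ≥ r objects we need more than (r − 1) · k objects total. Threshold: n = (r − 1) · k + 1. With r = 17 and k = 173: n = 16 · 173 + 1 = 2768 + 1 = 2769. For n = 2768 = 16 · 173, we can put exactly 16 objects in every box, avoiding 17 in any single one — so 2769 is tight.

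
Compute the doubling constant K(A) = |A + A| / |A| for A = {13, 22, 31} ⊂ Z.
K = |A + A| / |A| = 5/3

Enumerate A + A = {a + b : a, b ∈ A}. With |A| = 3, there are |A|^2 = 9 ordered sum pairs; collecting distinct values, A + A = {26, 35, 44, 53, 62}, so |A + A| = 5. Thus K = 5/3. Here |A + A| = 2|A| − 1 = 5, the minimum possible — so K = 5/3 is minimal, which holds iff A is an arithmetic progression.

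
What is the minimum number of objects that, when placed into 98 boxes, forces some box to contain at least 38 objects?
n = (38 − 1)·98 + 1 = 3627

By the generalised pigeonhole principle, to guarantee some box contains ≥ r objects we need more than (r − 1) · k objects total. Threshold: n = (r − 1) · k + 1. With r = 38 and k = 98: n = 37 · 98 + 1 = 3626 + 1 = 3627. For n = 3626 = 37 · 98, we can put exactly 37 objects in every box, avoiding 38 in any single one — so 3627 is tight.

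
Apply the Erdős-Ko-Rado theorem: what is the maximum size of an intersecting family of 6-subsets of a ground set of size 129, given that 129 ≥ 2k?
max |F| = C(128, 5) = 264566400

The Erdős-Ko-Rado theorem states: for n ≥ 2k, an intersecting family of k-subsets of an n-element set has size at most C(n − 1, k − 1), with equality for 'star' families {A ⊆ [n] : |A| = k, i ∈ A} (fix an element i). For n = 129, k = 6: C(128, 5) = 264566400.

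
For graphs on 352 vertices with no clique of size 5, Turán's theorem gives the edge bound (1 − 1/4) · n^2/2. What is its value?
Turán density bound = (3/4) · 352^2/2 = 46464

Turán's theorem: ex(n, K_{r+1}) is achieved by the complete r-partite Turán graph T(n, r) with parts as balanced as possible, and is at most (1 − 1/r) · n^2/2. For r = 4, n = 352: the density bound is (3/4) · 123904/2 = 46464. Since 4 ∣ 352, the Turán graph T(352, 4) has parts of equal size 88, and its edge count e(T(352, 4)) = 46464 attains the density bound exactly.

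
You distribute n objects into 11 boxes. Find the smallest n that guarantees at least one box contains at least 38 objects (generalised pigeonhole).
n = (38 − 1)·11 + 1 = 408

By the generalised pigeonhole principle, to guarantee some box contains ≥ r objects we need more than (r − 1) · k objects total. Threshold: n = (r − 1) · k + 1. With r = 38 and k = 11: n = 37 · 11 + 1 = 407 + 1 = 408. For n = 407 = 37 · 11, we can put exactly 37 objects in every box, avoiding 38 in any single one — so 408 is tight.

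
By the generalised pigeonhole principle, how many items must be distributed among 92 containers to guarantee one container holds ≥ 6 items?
n = (6 − 1)·92 + 1 = 461

By the generalised pigeonhole principle, to guarantee some box contains ≥ r objects we need more than (r − 1) · k objects total. Threshold: n = (r − 1) · k + 1. With r = 6 and k = 92: n = 5 · 92 + 1 = 460 + 1 = 461. For n = 460 = 5 · 92, we can put exactly 5 objects in every box, avoiding 6 in any single one — so 461 is tight.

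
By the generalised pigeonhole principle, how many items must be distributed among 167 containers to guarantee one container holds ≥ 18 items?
n = (18 − 1)·167 + 1 = 2840

By the generalised pigeonhole principle, to guarantee some box contains ≥ r objects we need more than (r − 1) · k objects total. Threshold: n = (r − 1) · k + 1. With r = 18 and k = 167: n = 17 · 167 + 1 = 2839 + 1 = 2840. For n = 2839 = 17 · 167, we can put exactly 17 objects in every box, avoiding 18 in any single one — so 2840 is tight.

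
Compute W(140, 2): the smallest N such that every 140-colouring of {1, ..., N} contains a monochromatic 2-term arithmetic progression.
W(140, 2) = 140 + 1 = 141

A 2-term AP is any pair of integers, so a monochromatic 2-AP exists iff some colour is used at least twice. With 140 colours, the colouring i ↦ i on {1, ..., 140} uses each colour once, avoiding any monochromatic pair, so W(140, 2) > 140. For {1, ..., 141}, pigeonhole forces two integers of the same colour, which form a monochromatic 2-AP. Hence W(140, 2) = 141.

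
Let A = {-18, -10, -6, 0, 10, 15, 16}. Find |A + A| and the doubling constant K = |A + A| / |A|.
K = |A + A| / |A| = 26/7

Enumerate A + A = {a + b : a, b ∈ A}. With |A| = 7, there are |A|^2 = 49 ordered sum pairs; collecting distinct values, A + A = {-36, -28, -24, -20, -18, -16, -12, -10, -8, -6, -3, -2, 0, 4, 5, 6, 9, 10, 15, 16, 20, 25, 26, 30, 31, 32}, so |A + A| = 26. Thus K = 26/7. For comparison, the minimum possible |A + A| over all 7-element sets is 2·7 − 1 = 13 (so min K = 13/7), attained only by arithmetic progressions.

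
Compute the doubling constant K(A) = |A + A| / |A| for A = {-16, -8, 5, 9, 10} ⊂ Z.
K = |A + A| / |A| = 15/5 = 3

Enumerate A + A = {a + b : a, b ∈ A}. With |A| = 5, there are |A|^2 = 25 ordered sum pairs; collecting distinct values, A + A = {-32, -24, -16, -11, -7, -6, -3, 1, 2, 10, 14, 15, 18, 19, 20}, so |A + A| = 15. Thus K = 15/5 = 3. For comparison, the minimum possible |A + A| over all 5-element sets is 2·5 − 1 = 9 (so min K = 9/5), attained only by arithmetic progressions.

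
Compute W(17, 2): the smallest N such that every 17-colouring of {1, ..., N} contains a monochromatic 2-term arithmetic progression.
W(17, 2) = 17 + 1 = 18

A 2-term AP is any pair of integers, so a monochromatic 2-AP exists iff some colour is used at least twice. With 17 colours, the colouring i ↦ i on {1, ..., 17} uses each colour once, avoiding any monochromatic pair, so W(17, 2) > 17. For {1, ..., 18}, pigeonhole forces two integers of the same colour, which form a monochromatic 2-AP. Hence W(17, 2) = 18.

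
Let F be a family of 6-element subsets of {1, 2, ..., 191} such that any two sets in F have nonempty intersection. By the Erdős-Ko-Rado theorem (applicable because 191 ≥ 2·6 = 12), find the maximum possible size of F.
max |F| = C(190, 5) = 1956800538

The Erdős-Ko-Rado theorem states: for n ≥ 2k, an intersecting family of k-subsets of an n-element set has size at most C(n − 1, k − 1), with equality for 'star' families {A ⊆ [n] : |A| = k, i ∈ A} (fix an element i). For n = 191, k = 6: C(190, 5) = 1956800538.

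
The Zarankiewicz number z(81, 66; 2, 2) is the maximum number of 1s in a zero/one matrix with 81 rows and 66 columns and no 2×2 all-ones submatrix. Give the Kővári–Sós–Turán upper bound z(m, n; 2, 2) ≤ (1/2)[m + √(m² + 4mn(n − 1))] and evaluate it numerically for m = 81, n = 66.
z(81, 66; 2, 2) ≤ (1/2)[81 + √(81² + 4·81·66·65)] = (1/2)[81 + √1396521] = 631.3724

Kővári–Sós–Turán: let r_1, ..., r_81 be the row sums and z = Σ r_i the total number of 1s. Each pair of columns can share at most one row with both entries 1 (else a 2×2 all-ones block appears), so Σ_i C(r_i, 2) ≤ C(66, 2) = 2145. By convexity Σ_i C(r_i, 2) ≥ 81·C(z/81, 2) = z(z − 81)/(2·81), giving z² − 81z − 81·66·65 ≤ 0 and hence z ≤ (1/2)[81 + √(6561 + 4·347490)] = (1/2)[81 + √1396521] ≈ (1/2)(81 + 1181.7449) = 631.3724.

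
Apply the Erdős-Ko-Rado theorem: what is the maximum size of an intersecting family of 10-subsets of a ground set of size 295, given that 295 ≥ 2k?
max |F| = C(294, 9) = 39963546001186808

The Erdős-Ko-Rado theorem states: for n ≥ 2k, an intersecting family of k-subsets of an n-element set has size at most C(n − 1, k − 1), with equality for 'star' families {A ⊆ [n] : |A| = k, i ∈ A} (fix an element i). For n = 295, k = 10: C(294, 9) = 39963546001186808.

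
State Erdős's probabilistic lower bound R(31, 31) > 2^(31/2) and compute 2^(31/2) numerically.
2^(31/2) = 46340.95; so R(31, 31) > 46340.95

Colour each edge of K_n uniformly at random with red/blue. The expected number of monochromatic K_31 is C(n, 31) · 2 · 2^(−C(31,2)). If C(n, 31) · 2^(1 − C(31,2)) < 1, then with positive probability no monochromatic K_31 exists, so R(31, 31) > n. The standard estimate C(n, 31) ≤ n^31/31! shows this inequality holds whenever n ≤ 2^(31/2) (since 31! · 2^(C(31,2) − 1) > 2^(31^2/2) ≥ n^31). Hence R(31, 31) > 2^(31/2) = 46340.95.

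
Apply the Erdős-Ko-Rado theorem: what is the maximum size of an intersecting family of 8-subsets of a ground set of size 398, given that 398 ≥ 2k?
max |F| = C(397, 7) = 292417829024244

The Erdős-Ko-Rado theorem states: for n ≥ 2k, an intersecting family of k-subsets of an n-element set has size at most C(n − 1, k − 1), with equality for 'star' families {A ⊆ [n] : |A| = k, i ∈ A} (fix an element i). For n = 398, k = 8: C(397, 7) = 292417829024244.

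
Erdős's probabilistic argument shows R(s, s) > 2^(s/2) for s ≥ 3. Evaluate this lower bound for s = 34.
2^(34/2) = 131072; so R(34, 34) > 131072

Colour each edge of K_n uniformly at random with red/blue. The expected number of monochromatic K_34 is C(n, 34) · 2 · 2^(−C(34,2)). If C(n, 34) · 2^(1 − C(34,2)) < 1, then with positive probability no monochromatic K_34 exists, so R(34, 34) > n. The standard estimate C(n, 34) ≤ n^34/34! shows this inequality holds whenever n ≤ 2^(34/2) (since 34! · 2^(C(34,2) − 1) > 2^(34^2/2) ≥ n^34). Hence R(34, 34) > 2^(34/2) = 131072.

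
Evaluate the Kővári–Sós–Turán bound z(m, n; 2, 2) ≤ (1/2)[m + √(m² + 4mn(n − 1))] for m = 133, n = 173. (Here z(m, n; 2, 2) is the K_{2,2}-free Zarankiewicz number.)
z(133, 173; 2, 2) ≤ (1/2)[133 + √(133² + 4·133·173·172)] = (1/2)[133 + √15847881] = 2056.9699

Kővári–Sós–Turán: let r_1, ..., r_133 be the row sums and z = Σ r_i the total number of 1s. Each pair of columns can share at most one row with both entries 1 (else a 2×2 all-ones block appears), so Σ_i C(r_i, 2) ≤ C(173, 2) = 14878. By convexity Σ_i C(r_i, 2) ≥ 133·C(z/133, 2) = z(z − 133)/(2·133), giving z² − 133z − 133·173·172 ≤ 0 and hence z ≤ (1/2)[133 + √(17689 + 4·3957548)] = (1/2)[133 + √15847881] ≈ (1/2)(133 + 3980.9397) = 2056.9699.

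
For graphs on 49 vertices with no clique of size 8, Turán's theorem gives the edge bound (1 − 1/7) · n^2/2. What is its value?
Turán density bound = (6/7) · 49^2/2 = 1029

Turán's theorem: ex(n, K_{r+1}) is achieved by the complete r-partite Turán graph T(n, r) with parts as balanced as possible, and is at most (1 − 1/r) · n^2/2. For r = 7, n = 49: the density bound is (6/7) · 2401/2 = 1029. Since 7 ∣ 49, the Turán graph T(49, 7) has parts of equal size 7, and its edge count e(T(49, 7)) = 1029 attains the density bound exactly.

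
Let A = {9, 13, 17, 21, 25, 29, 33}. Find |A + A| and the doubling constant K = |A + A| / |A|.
K = |A + A| / |A| = 13/7

Enumerate A + A = {a + b : a, b ∈ A}. With |A| = 7, there are |A|^2 = 49 ordered sum pairs; collecting distinct values, A + A = {18, 22, 26, 30, 34, 38, 42, 46, 50, 54, 58, 62, 66}, so |A + A| = 13. Thus K = 13/7. Here |A + A| = 2|A| − 1 = 13, the minimum possible — so K = 13/7 is minimal, which holds iff A is an arithmetic progression.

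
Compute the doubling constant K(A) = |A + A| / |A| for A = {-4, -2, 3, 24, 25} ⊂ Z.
K = |A + A| / |A| = 15/5 = 3

Enumerate A + A = {a + b : a, b ∈ A}. With |A| = 5, there are |A|^2 = 25 ordered sum pairs; collecting distinct values, A + A = {-8, -6, -4, -1, 1, 6, 20, 21, 22, 23, 27, 28, 48, 49, 50}, so |A + A| = 15. Thus K = 15/5 = 3. For comparison, the minimum possible |A + A| over all 5-element sets is 2·5 − 1 = 9 (so min K = 9/5), attained only by arithmetic progressions.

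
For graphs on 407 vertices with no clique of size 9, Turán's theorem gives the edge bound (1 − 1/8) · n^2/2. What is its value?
Turán density bound = (7/8) · 407^2/2 = 1159543/16 ≈ 72471.4375

Turán's theorem: ex(n, K_{r+1}) is achieved by the complete r-partite Turán graph T(n, r) with parts as balanced as possible, and is at most (1 − 1/r) · n^2/2. For r = 8, n = 407: the density bound is (7/8) · 165649/2 = 1159543/16 ≈ 72471.4375. The integer-valued extremum is e(T(407, 8)) = 72471, which is strictly less than the density bound 1159543/16 since 8 ∤ 407 (the parts of T(407, 8) cannot all be equal).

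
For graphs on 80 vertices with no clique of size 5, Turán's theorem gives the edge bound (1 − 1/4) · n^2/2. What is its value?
Turán density bound = (3/4) · 80^2/2 = 2400

Turán's theorem: ex(n, K_{r+1}) is achieved by the complete r-partite Turán graph T(n, r) with parts as balanced as possible, and is at most (1 − 1/r) · n^2/2. For r = 4, n = 80: the density bound is (3/4) · 6400/2 = 2400. Since 4 ∣ 80, the Turán graph T(80, 4) has parts of equal size 20, and its edge count e(T(80, 4)) = 2400 attains the density bound exactly.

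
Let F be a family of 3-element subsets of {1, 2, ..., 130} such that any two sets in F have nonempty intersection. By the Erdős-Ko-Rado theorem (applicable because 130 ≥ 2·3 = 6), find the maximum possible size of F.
max |F| = C(129, 2) = 8256

The Erdős-Ko-Rado theorem states: for n ≥ 2k, an intersecting family of k-subsets of an n-element set has size at most C(n − 1, k − 1), with equality for 'star' families {A ⊆ [n] : |A| = k, i ∈ A} (fix an element i). For n = 130, k = 3: C(129, 2) = 8256.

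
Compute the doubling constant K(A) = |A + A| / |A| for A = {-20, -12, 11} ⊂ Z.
K = |A + A| / |A| = 6/3 = 2

Enumerate A + A = {a + b : a, b ∈ A}. With |A| = 3, there are |A|^2 = 9 ordered sum pairs; collecting distinct values, A + A = {-40, -32, -24, -9, -1, 22}, so |A + A| = 6. Thus K = 6/3 = 2. For comparison, the minimum possible |A + A| over all 3-element sets is 2·3 − 1 = 5 (so min K = 5/3), attained only by arithmetic progressions.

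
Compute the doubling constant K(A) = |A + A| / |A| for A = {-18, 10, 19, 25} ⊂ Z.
K = |A + A| / |A| = 10/4 = 5/2

Enumerate A + A = {a + b : a, b ∈ A}. With |A| = 4, there are |A|^2 = 16 ordered sum pairs; collecting distinct values, A + A = {-36, -8, 1, 7, 20, 29, 35, 38, 44, 50}, so |A + A| = 10. Thus K = 10/4 = 5/2. For comparison, the minimum possible |A + A| over all 4-element sets is 2·4 − 1 = 7 (so min K = 7/4), attained only by arithmetic progressions.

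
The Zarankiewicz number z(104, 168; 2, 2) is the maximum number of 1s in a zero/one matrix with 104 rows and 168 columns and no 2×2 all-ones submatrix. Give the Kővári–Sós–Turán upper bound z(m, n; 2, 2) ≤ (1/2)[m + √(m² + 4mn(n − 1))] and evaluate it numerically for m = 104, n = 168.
z(104, 168; 2, 2) ≤ (1/2)[104 + √(104² + 4·104·168·167)] = (1/2)[104 + √11682112] = 1760.9552

Kővári–Sós–Turán: let r_1, ..., r_104 be the row sums and z = Σ r_i the total number of 1s. Each pair of columns can share at most one row with both entries 1 (else a 2×2 all-ones block appears), so Σ_i C(r_i, 2) ≤ C(168, 2) = 14028. By convexity Σ_i C(r_i, 2) ≥ 104·C(z/104, 2) = z(z − 104)/(2·104), giving z² − 104z − 104·168·167 ≤ 0 and hence z ≤ (1/2)[104 + √(10816 + 4·2917824)] = (1/2)[104 + √11682112] ≈ (1/2)(104 + 3417.9105) = 1760.9552.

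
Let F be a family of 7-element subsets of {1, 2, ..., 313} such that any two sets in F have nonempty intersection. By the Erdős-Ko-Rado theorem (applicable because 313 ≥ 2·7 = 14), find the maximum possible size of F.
max |F| = C(312, 6) = 1220651676244

Erdős-Ko-Rado (1961): when n ≥ 2k, max |F| = C(n−1, k−1). The bound is attained by the star {A : i ∈ A} for any fixed i ∈ [n]. Here C(313−1, 7−1) = C(312, 6) = 1220651676244.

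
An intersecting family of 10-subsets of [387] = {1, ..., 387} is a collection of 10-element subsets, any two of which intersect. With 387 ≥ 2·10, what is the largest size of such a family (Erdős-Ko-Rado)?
max |F| = C(386, 9) = 477219239880139680

Erdős-Ko-Rado (1961): when n ≥ 2k, max |F| = C(n−1, k−1). The bound is attained by the star {A : i ∈ A} for any fixed i ∈ [n]. Here C(387−1, 10−1) = C(386, 9) = 477219239880139680.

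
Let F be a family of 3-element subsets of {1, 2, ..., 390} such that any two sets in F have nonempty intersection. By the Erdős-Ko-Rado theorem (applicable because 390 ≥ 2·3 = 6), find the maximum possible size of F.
max |F| = C(389, 2) = 75466

Erdős-Ko-Rado (1961): when n ≥ 2k, max |F| = C(n−1, k−1). The bound is attained by the star {A : i ∈ A} for any fixed i ∈ [n]. Here C(390−1, 3−1) = C(389, 2) = 75466.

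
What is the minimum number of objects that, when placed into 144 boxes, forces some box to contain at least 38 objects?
n = (38 − 1)·144 + 1 = 5329

By the generalised pigeonhole principle, to guarantee some box contains ≥ r objects we need more than (r − 1) · k objects total. Threshold: n = (r − 1) · k + 1. With r = 38 and k = 144: n = 37 · 144 + 1 = 5328 + 1 = 5329. For n = 5328 = 37 · 144, we can put exactly 37 objects in every box, avoiding 38 in any single one — so 5329 is tight.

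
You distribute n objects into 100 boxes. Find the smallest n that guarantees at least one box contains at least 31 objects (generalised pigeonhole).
n = (31 − 1)·100 + 1 = 3001

By the generalised pigeonhole principle, to guarantee some box contains ≥ r objects we need more than (r − 1) · k objects total. Threshold: n = (r − 1) · k + 1. With r = 31 and k = 100: n = 30 · 100 + 1 = 3000 + 1 = 3001. For n = 3000 = 30 · 100, we can put exactly 30 objects in every box, avoiding 31 in any single one — so 3001 is tight.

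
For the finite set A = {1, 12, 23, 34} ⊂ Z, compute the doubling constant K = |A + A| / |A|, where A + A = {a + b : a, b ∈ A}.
K = |A + A| / |A| = 7/4

Enumerate A + A = {a + b : a, b ∈ A}. With |A| = 4, there are |A|^2 = 16 ordered sum pairs; collecting distinct values, A + A = {2, 13, 24, 35, 46, 57, 68}, so |A + A| = 7. Thus K = 7/4. Here |A + A| = 2|A| − 1 = 7, the minimum possible — so K = 7/4 is minimal, which holds iff A is an arithmetic progression.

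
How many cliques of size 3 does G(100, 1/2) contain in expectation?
E[# K_3] = C(100, 3) · (1/2)^C(3, 2) = 161700 / 2^3 = 40425/2 = 20212.5

For each 3-subset S of vertices (there are C(100, 3) = 161700 such S), let X_S = 1 if S induces a K_3 (all C(3, 2) = 3 edges present). Then P(X_S = 1) = (1/2)^3 = 1/8. By linearity of expectation, E[# K_3] = C(100, 3) · (1/2)^3 = 161700 / 8 = 40425/2 = 20212.5.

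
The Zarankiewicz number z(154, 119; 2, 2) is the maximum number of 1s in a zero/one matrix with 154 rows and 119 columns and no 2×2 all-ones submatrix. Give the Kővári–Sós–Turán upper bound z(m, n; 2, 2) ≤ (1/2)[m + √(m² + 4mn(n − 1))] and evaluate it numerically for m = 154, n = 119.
z(154, 119; 2, 2) ≤ (1/2)[154 + √(154² + 4·154·119·118)] = (1/2)[154 + √8673588] = 1549.5478

Kővári–Sós–Turán: let r_1, ..., r_154 be the row sums and z = Σ r_i the total number of 1s. Each pair of columns can share at most one row with both entries 1 (else a 2×2 all-ones block appears), so Σ_i C(r_i, 2) ≤ C(119, 2) = 7021. By convexity Σ_i C(r_i, 2) ≥ 154·C(z/154, 2) = z(z − 154)/(2·154), giving z² − 154z − 154·119·118 ≤ 0 and hence z ≤ (1/2)[154 + √(23716 + 4·2162468)] = (1/2)[154 + √8673588] ≈ (1/2)(154 + 2945.0956) = 1549.5478.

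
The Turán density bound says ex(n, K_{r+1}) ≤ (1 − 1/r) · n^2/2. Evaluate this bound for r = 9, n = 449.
Turán density bound = (8/9) · 449^2/2 = 806404/9 ≈ 89600.4444

Turán's theorem: ex(n, K_{r+1}) is achieved by the complete r-partite Turán graph T(n, r) with parts as balanced as possible, and is at most (1 − 1/r) · n^2/2. For r = 9, n = 449: the density bound is (8/9) · 201601/2 = 806404/9 ≈ 89600.4444. The integer-valued extremum is e(T(449, 9)) = 89600, which is strictly less than the density bound 806404/9 since 9 ∤ 449 (the parts of T(449, 9) cannot all be equal).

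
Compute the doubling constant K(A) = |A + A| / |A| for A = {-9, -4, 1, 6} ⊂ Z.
K = |A + A| / |A| = 7/4

Enumerate A + A = {a + b : a, b ∈ A}. With |A| = 4, there are |A|^2 = 16 ordered sum pairs; collecting distinct values, A + A = {-18, -13, -8, -3, 2, 7, 12}, so |A + A| = 7. Thus K = 7/4. Here |A + A| = 2|A| − 1 = 7, the minimum possible — so K = 7/4 is minimal, which holds iff A is an arithmetic progression.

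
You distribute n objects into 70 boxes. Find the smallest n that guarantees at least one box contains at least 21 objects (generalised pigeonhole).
n = (21 − 1)·70 + 1 = 1401

By the generalised pigeonhole principle, to guarantee some box contains ≥ r objects we need more than (r − 1) · k objects total. Threshold: n = (r − 1) · k + 1. With r = 21 and k = 70: n = 20 · 70 + 1 = 1400 + 1 = 1401. For n = 1400 = 20 · 70, we can put exactly 20 objects in every box, avoiding 21 in any single one — so 1401 is tight.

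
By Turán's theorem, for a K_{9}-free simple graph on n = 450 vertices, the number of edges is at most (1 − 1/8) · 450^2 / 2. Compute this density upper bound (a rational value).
Turán density bound = (7/8) · 450^2/2 = 354375/4 ≈ 88593.75

Turán's theorem: ex(n, K_{r+1}) is achieved by the complete r-partite Turán graph T(n, r) with parts as balanced as possible, and is at most (1 − 1/r) · n^2/2. For r = 8, n = 450: the density bound is (7/8) · 202500/2 = 354375/4 ≈ 88593.75. The integer-valued extremum is e(T(450, 8)) = 88593, which is strictly less than the density bound 354375/4 since 8 ∤ 450 (the parts of T(450, 8) cannot all be equal).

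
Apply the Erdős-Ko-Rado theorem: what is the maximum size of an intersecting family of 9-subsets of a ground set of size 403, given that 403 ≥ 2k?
max |F| = C(402, 8) = 15770615726749950

The Erdős-Ko-Rado theorem states: for n ≥ 2k, an intersecting family of k-subsets of an n-element set has size at most C(n − 1, k − 1), with equality for 'star' families {A ⊆ [n] : |A| = k, i ∈ A} (fix an element i). For n = 403, k = 9: C(402, 8) = 15770615726749950.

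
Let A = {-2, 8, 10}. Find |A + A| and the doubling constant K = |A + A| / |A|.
K = |A + A| / |A| = 6/3 = 2

Enumerate A + A = {a + b : a, b ∈ A}. With |A| = 3, there are |A|^2 = 9 ordered sum pairs; collecting distinct values, A + A = {-4, 6, 8, 16, 18, 20}, so |A + A| = 6. Thus K = 6/3 = 2. For comparison, the minimum possible |A + A| over all 3-element sets is 2·3 − 1 = 5 (so min K = 5/3), attained only by arithmetic progressions.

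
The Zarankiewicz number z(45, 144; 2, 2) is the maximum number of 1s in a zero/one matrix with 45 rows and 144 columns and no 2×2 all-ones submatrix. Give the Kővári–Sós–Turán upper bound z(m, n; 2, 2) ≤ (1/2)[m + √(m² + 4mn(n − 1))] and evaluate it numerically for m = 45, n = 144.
z(45, 144; 2, 2) ≤ (1/2)[45 + √(45² + 4·45·144·143)] = (1/2)[45 + √3708585] = 985.3843

Kővári–Sós–Turán: let r_1, ..., r_45 be the row sums and z = Σ r_i the total number of 1s. Each pair of columns can share at most one row with both entries 1 (else a 2×2 all-ones block appears), so Σ_i C(r_i, 2) ≤ C(144, 2) = 10296. By convexity Σ_i C(r_i, 2) ≥ 45·C(z/45, 2) = z(z − 45)/(2·45), giving z² − 45z − 45·144·143 ≤ 0 and hence z ≤ (1/2)[45 + √(2025 + 4·926640)] = (1/2)[45 + √3708585] ≈ (1/2)(45 + 1925.7687) = 985.3843.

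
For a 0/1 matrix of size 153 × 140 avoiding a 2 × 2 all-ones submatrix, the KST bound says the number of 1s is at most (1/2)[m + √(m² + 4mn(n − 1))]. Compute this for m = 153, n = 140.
z(153, 140; 2, 2) ≤ (1/2)[153 + √(153² + 4·153·140·139)] = (1/2)[153 + √11932929] = 1803.7036

Kővári–Sós–Turán: let r_1, ..., r_153 be the row sums and z = Σ r_i the total number of 1s. Each pair of columns can share at most one row with both entries 1 (else a 2×2 all-ones block appears), so Σ_i C(r_i, 2) ≤ C(140, 2) = 9730. By convexity Σ_i C(r_i, 2) ≥ 153·C(z/153, 2) = z(z − 153)/(2·153), giving z² − 153z − 153·140·139 ≤ 0 and hence z ≤ (1/2)[153 + √(23409 + 4·2977380)] = (1/2)[153 + √11932929] ≈ (1/2)(153 + 3454.4072) = 1803.7036.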